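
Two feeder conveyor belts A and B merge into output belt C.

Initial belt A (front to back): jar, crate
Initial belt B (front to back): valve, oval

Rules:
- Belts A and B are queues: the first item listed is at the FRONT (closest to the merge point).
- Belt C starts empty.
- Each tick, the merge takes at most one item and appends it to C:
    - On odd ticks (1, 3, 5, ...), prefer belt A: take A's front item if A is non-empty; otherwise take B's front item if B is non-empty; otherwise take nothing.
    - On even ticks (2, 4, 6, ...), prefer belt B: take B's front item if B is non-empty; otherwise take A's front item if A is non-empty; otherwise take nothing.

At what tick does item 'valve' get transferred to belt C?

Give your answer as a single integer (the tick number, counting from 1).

Tick 1: prefer A, take jar from A; A=[crate] B=[valve,oval] C=[jar]
Tick 2: prefer B, take valve from B; A=[crate] B=[oval] C=[jar,valve]

Answer: 2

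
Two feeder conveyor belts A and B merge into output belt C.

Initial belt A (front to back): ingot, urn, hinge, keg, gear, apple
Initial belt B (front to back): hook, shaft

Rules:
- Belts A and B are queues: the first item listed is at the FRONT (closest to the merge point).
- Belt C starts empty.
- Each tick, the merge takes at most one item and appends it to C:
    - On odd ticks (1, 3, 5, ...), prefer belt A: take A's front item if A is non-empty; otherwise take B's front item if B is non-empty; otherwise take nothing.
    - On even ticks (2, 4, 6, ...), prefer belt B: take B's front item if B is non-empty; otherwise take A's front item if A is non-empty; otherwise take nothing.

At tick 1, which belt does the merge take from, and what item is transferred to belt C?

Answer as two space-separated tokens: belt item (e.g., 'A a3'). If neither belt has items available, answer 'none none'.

Tick 1: prefer A, take ingot from A; A=[urn,hinge,keg,gear,apple] B=[hook,shaft] C=[ingot]

Answer: A ingot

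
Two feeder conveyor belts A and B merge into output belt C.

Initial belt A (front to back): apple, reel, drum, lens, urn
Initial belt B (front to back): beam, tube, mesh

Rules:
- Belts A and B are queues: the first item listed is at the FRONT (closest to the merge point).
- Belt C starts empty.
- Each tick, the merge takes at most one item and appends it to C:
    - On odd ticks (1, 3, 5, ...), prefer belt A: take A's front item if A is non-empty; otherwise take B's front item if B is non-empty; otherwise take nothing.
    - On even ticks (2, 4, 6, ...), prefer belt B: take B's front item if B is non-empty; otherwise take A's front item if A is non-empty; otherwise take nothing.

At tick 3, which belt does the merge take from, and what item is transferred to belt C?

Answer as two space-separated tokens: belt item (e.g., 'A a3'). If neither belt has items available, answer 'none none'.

Tick 1: prefer A, take apple from A; A=[reel,drum,lens,urn] B=[beam,tube,mesh] C=[apple]
Tick 2: prefer B, take beam from B; A=[reel,drum,lens,urn] B=[tube,mesh] C=[apple,beam]
Tick 3: prefer A, take reel from A; A=[drum,lens,urn] B=[tube,mesh] C=[apple,beam,reel]

Answer: A reel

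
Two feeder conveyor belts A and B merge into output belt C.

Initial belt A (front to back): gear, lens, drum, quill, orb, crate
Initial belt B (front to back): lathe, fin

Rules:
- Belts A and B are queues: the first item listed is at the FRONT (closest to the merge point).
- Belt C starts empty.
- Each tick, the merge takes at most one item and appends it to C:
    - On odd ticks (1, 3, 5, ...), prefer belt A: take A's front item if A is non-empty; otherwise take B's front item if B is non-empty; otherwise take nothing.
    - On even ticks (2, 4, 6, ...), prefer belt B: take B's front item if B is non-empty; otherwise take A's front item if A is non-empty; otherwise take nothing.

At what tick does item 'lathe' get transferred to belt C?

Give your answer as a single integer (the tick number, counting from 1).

Answer: 2

Derivation:
Tick 1: prefer A, take gear from A; A=[lens,drum,quill,orb,crate] B=[lathe,fin] C=[gear]
Tick 2: prefer B, take lathe from B; A=[lens,drum,quill,orb,crate] B=[fin] C=[gear,lathe]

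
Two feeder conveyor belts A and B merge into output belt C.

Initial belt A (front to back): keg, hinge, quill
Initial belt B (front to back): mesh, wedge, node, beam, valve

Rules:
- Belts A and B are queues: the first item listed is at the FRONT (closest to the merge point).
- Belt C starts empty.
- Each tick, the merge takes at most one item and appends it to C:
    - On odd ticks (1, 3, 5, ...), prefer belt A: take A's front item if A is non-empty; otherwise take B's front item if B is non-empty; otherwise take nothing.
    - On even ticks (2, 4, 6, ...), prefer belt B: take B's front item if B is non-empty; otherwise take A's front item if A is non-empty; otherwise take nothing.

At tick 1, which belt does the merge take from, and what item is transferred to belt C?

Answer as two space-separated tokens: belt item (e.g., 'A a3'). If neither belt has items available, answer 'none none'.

Answer: A keg

Derivation:
Tick 1: prefer A, take keg from A; A=[hinge,quill] B=[mesh,wedge,node,beam,valve] C=[keg]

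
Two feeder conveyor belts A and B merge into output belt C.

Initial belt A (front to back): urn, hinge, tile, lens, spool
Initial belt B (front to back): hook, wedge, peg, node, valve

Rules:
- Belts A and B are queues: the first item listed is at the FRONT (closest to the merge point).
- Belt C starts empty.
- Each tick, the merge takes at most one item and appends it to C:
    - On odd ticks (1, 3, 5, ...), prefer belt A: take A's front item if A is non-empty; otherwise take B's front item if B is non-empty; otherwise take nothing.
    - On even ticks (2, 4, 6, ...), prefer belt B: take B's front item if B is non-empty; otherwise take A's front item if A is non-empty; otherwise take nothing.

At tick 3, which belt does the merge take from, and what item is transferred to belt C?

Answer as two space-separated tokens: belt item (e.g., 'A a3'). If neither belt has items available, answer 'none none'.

Answer: A hinge

Derivation:
Tick 1: prefer A, take urn from A; A=[hinge,tile,lens,spool] B=[hook,wedge,peg,node,valve] C=[urn]
Tick 2: prefer B, take hook from B; A=[hinge,tile,lens,spool] B=[wedge,peg,node,valve] C=[urn,hook]
Tick 3: prefer A, take hinge from A; A=[tile,lens,spool] B=[wedge,peg,node,valve] C=[urn,hook,hinge]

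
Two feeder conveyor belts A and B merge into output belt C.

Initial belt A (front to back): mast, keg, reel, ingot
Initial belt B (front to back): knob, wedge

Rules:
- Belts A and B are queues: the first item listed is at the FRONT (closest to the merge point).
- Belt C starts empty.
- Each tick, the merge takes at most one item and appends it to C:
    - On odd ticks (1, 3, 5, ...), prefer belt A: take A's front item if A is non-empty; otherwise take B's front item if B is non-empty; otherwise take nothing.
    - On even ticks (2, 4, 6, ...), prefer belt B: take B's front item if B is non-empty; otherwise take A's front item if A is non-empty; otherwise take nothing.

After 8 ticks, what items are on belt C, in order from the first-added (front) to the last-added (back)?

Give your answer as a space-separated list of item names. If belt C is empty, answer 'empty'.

Answer: mast knob keg wedge reel ingot

Derivation:
Tick 1: prefer A, take mast from A; A=[keg,reel,ingot] B=[knob,wedge] C=[mast]
Tick 2: prefer B, take knob from B; A=[keg,reel,ingot] B=[wedge] C=[mast,knob]
Tick 3: prefer A, take keg from A; A=[reel,ingot] B=[wedge] C=[mast,knob,keg]
Tick 4: prefer B, take wedge from B; A=[reel,ingot] B=[-] C=[mast,knob,keg,wedge]
Tick 5: prefer A, take reel from A; A=[ingot] B=[-] C=[mast,knob,keg,wedge,reel]
Tick 6: prefer B, take ingot from A; A=[-] B=[-] C=[mast,knob,keg,wedge,reel,ingot]
Tick 7: prefer A, both empty, nothing taken; A=[-] B=[-] C=[mast,knob,keg,wedge,reel,ingot]
Tick 8: prefer B, both empty, nothing taken; A=[-] B=[-] C=[mast,knob,keg,wedge,reel,ingot]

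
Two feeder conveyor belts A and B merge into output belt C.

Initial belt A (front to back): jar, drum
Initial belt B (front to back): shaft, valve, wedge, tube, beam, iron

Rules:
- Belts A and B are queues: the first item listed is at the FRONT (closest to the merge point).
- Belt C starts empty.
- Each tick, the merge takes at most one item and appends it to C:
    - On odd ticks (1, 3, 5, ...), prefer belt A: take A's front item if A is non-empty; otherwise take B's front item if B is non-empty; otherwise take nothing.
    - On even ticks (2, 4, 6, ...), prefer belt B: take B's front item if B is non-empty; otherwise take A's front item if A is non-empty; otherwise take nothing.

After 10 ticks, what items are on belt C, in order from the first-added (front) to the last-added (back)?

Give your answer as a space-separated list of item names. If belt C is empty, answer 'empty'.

Tick 1: prefer A, take jar from A; A=[drum] B=[shaft,valve,wedge,tube,beam,iron] C=[jar]
Tick 2: prefer B, take shaft from B; A=[drum] B=[valve,wedge,tube,beam,iron] C=[jar,shaft]
Tick 3: prefer A, take drum from A; A=[-] B=[valve,wedge,tube,beam,iron] C=[jar,shaft,drum]
Tick 4: prefer B, take valve from B; A=[-] B=[wedge,tube,beam,iron] C=[jar,shaft,drum,valve]
Tick 5: prefer A, take wedge from B; A=[-] B=[tube,beam,iron] C=[jar,shaft,drum,valve,wedge]
Tick 6: prefer B, take tube from B; A=[-] B=[beam,iron] C=[jar,shaft,drum,valve,wedge,tube]
Tick 7: prefer A, take beam from B; A=[-] B=[iron] C=[jar,shaft,drum,valve,wedge,tube,beam]
Tick 8: prefer B, take iron from B; A=[-] B=[-] C=[jar,shaft,drum,valve,wedge,tube,beam,iron]
Tick 9: prefer A, both empty, nothing taken; A=[-] B=[-] C=[jar,shaft,drum,valve,wedge,tube,beam,iron]
Tick 10: prefer B, both empty, nothing taken; A=[-] B=[-] C=[jar,shaft,drum,valve,wedge,tube,beam,iron]

Answer: jar shaft drum valve wedge tube beam iron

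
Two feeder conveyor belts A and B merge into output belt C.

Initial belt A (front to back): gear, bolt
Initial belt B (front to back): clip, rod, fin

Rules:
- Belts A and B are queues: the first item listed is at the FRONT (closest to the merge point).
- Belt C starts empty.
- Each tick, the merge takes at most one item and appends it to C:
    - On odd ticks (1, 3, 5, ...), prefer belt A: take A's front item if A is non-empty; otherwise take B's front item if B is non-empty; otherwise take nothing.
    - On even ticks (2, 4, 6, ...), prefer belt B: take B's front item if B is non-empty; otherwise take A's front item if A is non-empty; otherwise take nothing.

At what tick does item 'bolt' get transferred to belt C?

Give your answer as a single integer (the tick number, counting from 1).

Answer: 3

Derivation:
Tick 1: prefer A, take gear from A; A=[bolt] B=[clip,rod,fin] C=[gear]
Tick 2: prefer B, take clip from B; A=[bolt] B=[rod,fin] C=[gear,clip]
Tick 3: prefer A, take bolt from A; A=[-] B=[rod,fin] C=[gear,clip,bolt]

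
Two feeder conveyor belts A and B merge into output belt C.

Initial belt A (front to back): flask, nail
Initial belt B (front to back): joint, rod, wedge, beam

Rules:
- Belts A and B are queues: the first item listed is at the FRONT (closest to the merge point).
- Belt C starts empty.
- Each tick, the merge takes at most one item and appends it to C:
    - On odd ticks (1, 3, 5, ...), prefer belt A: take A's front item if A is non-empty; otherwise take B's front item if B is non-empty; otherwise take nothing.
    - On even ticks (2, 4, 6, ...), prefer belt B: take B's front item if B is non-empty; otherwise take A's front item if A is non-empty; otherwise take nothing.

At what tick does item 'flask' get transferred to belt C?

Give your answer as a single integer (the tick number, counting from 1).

Answer: 1

Derivation:
Tick 1: prefer A, take flask from A; A=[nail] B=[joint,rod,wedge,beam] C=[flask]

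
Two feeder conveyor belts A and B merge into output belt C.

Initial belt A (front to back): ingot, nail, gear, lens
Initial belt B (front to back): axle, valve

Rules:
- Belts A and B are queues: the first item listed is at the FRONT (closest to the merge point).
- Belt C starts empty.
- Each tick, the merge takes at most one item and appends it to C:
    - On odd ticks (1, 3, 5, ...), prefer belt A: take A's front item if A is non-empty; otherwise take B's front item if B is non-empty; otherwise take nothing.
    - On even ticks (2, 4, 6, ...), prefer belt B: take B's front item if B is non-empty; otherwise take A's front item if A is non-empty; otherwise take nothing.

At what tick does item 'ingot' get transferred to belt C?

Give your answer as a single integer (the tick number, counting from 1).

Tick 1: prefer A, take ingot from A; A=[nail,gear,lens] B=[axle,valve] C=[ingot]

Answer: 1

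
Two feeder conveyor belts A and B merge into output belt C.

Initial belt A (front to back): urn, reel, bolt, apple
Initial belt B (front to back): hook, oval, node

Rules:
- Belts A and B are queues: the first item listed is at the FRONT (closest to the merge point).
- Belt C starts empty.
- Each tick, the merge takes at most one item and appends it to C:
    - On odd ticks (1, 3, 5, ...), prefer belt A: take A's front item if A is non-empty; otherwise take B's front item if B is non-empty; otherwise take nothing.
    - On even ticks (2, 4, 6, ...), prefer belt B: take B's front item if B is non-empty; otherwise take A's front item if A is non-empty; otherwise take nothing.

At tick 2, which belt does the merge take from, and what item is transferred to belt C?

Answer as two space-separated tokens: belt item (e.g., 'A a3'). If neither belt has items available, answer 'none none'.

Tick 1: prefer A, take urn from A; A=[reel,bolt,apple] B=[hook,oval,node] C=[urn]
Tick 2: prefer B, take hook from B; A=[reel,bolt,apple] B=[oval,node] C=[urn,hook]

Answer: B hook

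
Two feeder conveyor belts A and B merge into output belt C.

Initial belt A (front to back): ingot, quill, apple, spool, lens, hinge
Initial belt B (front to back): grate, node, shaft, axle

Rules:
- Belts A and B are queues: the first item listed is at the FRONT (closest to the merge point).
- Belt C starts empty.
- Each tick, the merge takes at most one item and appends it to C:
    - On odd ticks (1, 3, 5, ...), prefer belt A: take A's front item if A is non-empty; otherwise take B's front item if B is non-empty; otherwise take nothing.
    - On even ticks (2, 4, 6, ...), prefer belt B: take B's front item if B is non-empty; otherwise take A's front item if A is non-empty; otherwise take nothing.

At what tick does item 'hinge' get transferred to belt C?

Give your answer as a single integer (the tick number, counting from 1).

Answer: 10

Derivation:
Tick 1: prefer A, take ingot from A; A=[quill,apple,spool,lens,hinge] B=[grate,node,shaft,axle] C=[ingot]
Tick 2: prefer B, take grate from B; A=[quill,apple,spool,lens,hinge] B=[node,shaft,axle] C=[ingot,grate]
Tick 3: prefer A, take quill from A; A=[apple,spool,lens,hinge] B=[node,shaft,axle] C=[ingot,grate,quill]
Tick 4: prefer B, take node from B; A=[apple,spool,lens,hinge] B=[shaft,axle] C=[ingot,grate,quill,node]
Tick 5: prefer A, take apple from A; A=[spool,lens,hinge] B=[shaft,axle] C=[ingot,grate,quill,node,apple]
Tick 6: prefer B, take shaft from B; A=[spool,lens,hinge] B=[axle] C=[ingot,grate,quill,node,apple,shaft]
Tick 7: prefer A, take spool from A; A=[lens,hinge] B=[axle] C=[ingot,grate,quill,node,apple,shaft,spool]
Tick 8: prefer B, take axle from B; A=[lens,hinge] B=[-] C=[ingot,grate,quill,node,apple,shaft,spool,axle]
Tick 9: prefer A, take lens from A; A=[hinge] B=[-] C=[ingot,grate,quill,node,apple,shaft,spool,axle,lens]
Tick 10: prefer B, take hinge from A; A=[-] B=[-] C=[ingot,grate,quill,node,apple,shaft,spool,axle,lens,hinge]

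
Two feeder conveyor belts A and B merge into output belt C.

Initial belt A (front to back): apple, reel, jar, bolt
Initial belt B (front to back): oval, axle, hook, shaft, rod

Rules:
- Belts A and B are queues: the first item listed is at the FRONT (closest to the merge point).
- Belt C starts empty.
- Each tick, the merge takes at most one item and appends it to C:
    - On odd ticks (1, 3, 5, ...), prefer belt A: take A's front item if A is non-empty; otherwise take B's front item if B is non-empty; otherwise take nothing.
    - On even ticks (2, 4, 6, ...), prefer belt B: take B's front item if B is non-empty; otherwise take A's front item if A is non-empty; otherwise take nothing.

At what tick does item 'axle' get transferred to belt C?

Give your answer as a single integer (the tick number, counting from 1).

Tick 1: prefer A, take apple from A; A=[reel,jar,bolt] B=[oval,axle,hook,shaft,rod] C=[apple]
Tick 2: prefer B, take oval from B; A=[reel,jar,bolt] B=[axle,hook,shaft,rod] C=[apple,oval]
Tick 3: prefer A, take reel from A; A=[jar,bolt] B=[axle,hook,shaft,rod] C=[apple,oval,reel]
Tick 4: prefer B, take axle from B; A=[jar,bolt] B=[hook,shaft,rod] C=[apple,oval,reel,axle]

Answer: 4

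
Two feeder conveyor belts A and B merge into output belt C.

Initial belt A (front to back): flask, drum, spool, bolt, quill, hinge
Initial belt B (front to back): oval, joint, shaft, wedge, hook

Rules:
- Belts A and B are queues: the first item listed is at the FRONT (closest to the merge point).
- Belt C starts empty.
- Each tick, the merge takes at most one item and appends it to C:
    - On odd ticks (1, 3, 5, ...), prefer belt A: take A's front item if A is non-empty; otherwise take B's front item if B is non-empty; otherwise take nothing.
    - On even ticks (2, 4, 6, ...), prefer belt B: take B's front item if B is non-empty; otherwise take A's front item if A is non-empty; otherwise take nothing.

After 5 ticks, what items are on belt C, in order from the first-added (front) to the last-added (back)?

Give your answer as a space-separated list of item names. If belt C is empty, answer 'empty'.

Tick 1: prefer A, take flask from A; A=[drum,spool,bolt,quill,hinge] B=[oval,joint,shaft,wedge,hook] C=[flask]
Tick 2: prefer B, take oval from B; A=[drum,spool,bolt,quill,hinge] B=[joint,shaft,wedge,hook] C=[flask,oval]
Tick 3: prefer A, take drum from A; A=[spool,bolt,quill,hinge] B=[joint,shaft,wedge,hook] C=[flask,oval,drum]
Tick 4: prefer B, take joint from B; A=[spool,bolt,quill,hinge] B=[shaft,wedge,hook] C=[flask,oval,drum,joint]
Tick 5: prefer A, take spool from A; A=[bolt,quill,hinge] B=[shaft,wedge,hook] C=[flask,oval,drum,joint,spool]

Answer: flask oval drum joint spool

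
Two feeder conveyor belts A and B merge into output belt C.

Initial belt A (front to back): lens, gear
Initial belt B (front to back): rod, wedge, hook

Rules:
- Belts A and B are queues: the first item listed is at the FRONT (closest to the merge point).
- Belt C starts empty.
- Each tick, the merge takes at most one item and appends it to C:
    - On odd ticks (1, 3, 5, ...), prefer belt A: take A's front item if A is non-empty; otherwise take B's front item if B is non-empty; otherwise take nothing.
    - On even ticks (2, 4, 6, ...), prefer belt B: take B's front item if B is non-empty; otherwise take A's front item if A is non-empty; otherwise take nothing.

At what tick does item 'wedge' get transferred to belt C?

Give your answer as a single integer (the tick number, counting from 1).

Tick 1: prefer A, take lens from A; A=[gear] B=[rod,wedge,hook] C=[lens]
Tick 2: prefer B, take rod from B; A=[gear] B=[wedge,hook] C=[lens,rod]
Tick 3: prefer A, take gear from A; A=[-] B=[wedge,hook] C=[lens,rod,gear]
Tick 4: prefer B, take wedge from B; A=[-] B=[hook] C=[lens,rod,gear,wedge]

Answer: 4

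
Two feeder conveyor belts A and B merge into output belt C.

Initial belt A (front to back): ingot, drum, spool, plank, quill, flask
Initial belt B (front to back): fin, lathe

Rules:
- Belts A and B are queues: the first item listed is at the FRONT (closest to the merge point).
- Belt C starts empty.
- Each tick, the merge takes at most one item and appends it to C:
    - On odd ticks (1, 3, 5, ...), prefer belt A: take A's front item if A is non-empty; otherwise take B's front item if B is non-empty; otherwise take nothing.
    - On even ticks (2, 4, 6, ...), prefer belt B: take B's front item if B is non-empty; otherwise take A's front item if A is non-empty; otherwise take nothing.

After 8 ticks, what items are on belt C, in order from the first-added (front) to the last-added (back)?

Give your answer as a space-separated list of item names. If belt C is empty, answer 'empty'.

Answer: ingot fin drum lathe spool plank quill flask

Derivation:
Tick 1: prefer A, take ingot from A; A=[drum,spool,plank,quill,flask] B=[fin,lathe] C=[ingot]
Tick 2: prefer B, take fin from B; A=[drum,spool,plank,quill,flask] B=[lathe] C=[ingot,fin]
Tick 3: prefer A, take drum from A; A=[spool,plank,quill,flask] B=[lathe] C=[ingot,fin,drum]
Tick 4: prefer B, take lathe from B; A=[spool,plank,quill,flask] B=[-] C=[ingot,fin,drum,lathe]
Tick 5: prefer A, take spool from A; A=[plank,quill,flask] B=[-] C=[ingot,fin,drum,lathe,spool]
Tick 6: prefer B, take plank from A; A=[quill,flask] B=[-] C=[ingot,fin,drum,lathe,spool,plank]
Tick 7: prefer A, take quill from A; A=[flask] B=[-] C=[ingot,fin,drum,lathe,spool,plank,quill]
Tick 8: prefer B, take flask from A; A=[-] B=[-] C=[ingot,fin,drum,lathe,spool,plank,quill,flask]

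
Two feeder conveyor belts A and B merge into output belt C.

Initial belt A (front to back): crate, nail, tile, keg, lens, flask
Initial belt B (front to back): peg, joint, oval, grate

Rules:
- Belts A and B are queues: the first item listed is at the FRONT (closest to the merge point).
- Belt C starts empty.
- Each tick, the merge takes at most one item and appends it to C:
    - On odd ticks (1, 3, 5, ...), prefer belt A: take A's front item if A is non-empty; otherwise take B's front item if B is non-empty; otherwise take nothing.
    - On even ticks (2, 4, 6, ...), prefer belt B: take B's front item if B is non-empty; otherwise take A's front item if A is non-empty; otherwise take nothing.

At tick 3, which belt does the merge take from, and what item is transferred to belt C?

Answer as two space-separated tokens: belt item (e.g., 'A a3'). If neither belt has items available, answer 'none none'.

Answer: A nail

Derivation:
Tick 1: prefer A, take crate from A; A=[nail,tile,keg,lens,flask] B=[peg,joint,oval,grate] C=[crate]
Tick 2: prefer B, take peg from B; A=[nail,tile,keg,lens,flask] B=[joint,oval,grate] C=[crate,peg]
Tick 3: prefer A, take nail from A; A=[tile,keg,lens,flask] B=[joint,oval,grate] C=[crate,peg,nail]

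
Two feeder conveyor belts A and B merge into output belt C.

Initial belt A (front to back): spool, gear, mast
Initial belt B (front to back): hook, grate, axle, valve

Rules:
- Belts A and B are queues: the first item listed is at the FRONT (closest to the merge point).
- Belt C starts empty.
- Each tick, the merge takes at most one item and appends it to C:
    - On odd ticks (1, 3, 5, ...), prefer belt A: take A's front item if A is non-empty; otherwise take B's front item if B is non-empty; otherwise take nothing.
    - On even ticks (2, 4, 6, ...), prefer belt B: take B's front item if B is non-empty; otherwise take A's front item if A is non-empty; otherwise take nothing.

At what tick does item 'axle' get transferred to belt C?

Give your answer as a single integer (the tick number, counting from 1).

Tick 1: prefer A, take spool from A; A=[gear,mast] B=[hook,grate,axle,valve] C=[spool]
Tick 2: prefer B, take hook from B; A=[gear,mast] B=[grate,axle,valve] C=[spool,hook]
Tick 3: prefer A, take gear from A; A=[mast] B=[grate,axle,valve] C=[spool,hook,gear]
Tick 4: prefer B, take grate from B; A=[mast] B=[axle,valve] C=[spool,hook,gear,grate]
Tick 5: prefer A, take mast from A; A=[-] B=[axle,valve] C=[spool,hook,gear,grate,mast]
Tick 6: prefer B, take axle from B; A=[-] B=[valve] C=[spool,hook,gear,grate,mast,axle]

Answer: 6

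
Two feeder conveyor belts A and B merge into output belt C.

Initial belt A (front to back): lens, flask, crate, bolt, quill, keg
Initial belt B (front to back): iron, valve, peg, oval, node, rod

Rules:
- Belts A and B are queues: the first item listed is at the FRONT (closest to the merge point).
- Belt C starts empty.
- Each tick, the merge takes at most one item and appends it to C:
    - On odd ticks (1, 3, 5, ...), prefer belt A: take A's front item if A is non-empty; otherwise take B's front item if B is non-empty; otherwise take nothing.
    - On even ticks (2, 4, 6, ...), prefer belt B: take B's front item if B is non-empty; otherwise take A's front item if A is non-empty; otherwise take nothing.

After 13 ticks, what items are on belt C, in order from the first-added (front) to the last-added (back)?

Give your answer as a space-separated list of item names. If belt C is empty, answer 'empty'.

Tick 1: prefer A, take lens from A; A=[flask,crate,bolt,quill,keg] B=[iron,valve,peg,oval,node,rod] C=[lens]
Tick 2: prefer B, take iron from B; A=[flask,crate,bolt,quill,keg] B=[valve,peg,oval,node,rod] C=[lens,iron]
Tick 3: prefer A, take flask from A; A=[crate,bolt,quill,keg] B=[valve,peg,oval,node,rod] C=[lens,iron,flask]
Tick 4: prefer B, take valve from B; A=[crate,bolt,quill,keg] B=[peg,oval,node,rod] C=[lens,iron,flask,valve]
Tick 5: prefer A, take crate from A; A=[bolt,quill,keg] B=[peg,oval,node,rod] C=[lens,iron,flask,valve,crate]
Tick 6: prefer B, take peg from B; A=[bolt,quill,keg] B=[oval,node,rod] C=[lens,iron,flask,valve,crate,peg]
Tick 7: prefer A, take bolt from A; A=[quill,keg] B=[oval,node,rod] C=[lens,iron,flask,valve,crate,peg,bolt]
Tick 8: prefer B, take oval from B; A=[quill,keg] B=[node,rod] C=[lens,iron,flask,valve,crate,peg,bolt,oval]
Tick 9: prefer A, take quill from A; A=[keg] B=[node,rod] C=[lens,iron,flask,valve,crate,peg,bolt,oval,quill]
Tick 10: prefer B, take node from B; A=[keg] B=[rod] C=[lens,iron,flask,valve,crate,peg,bolt,oval,quill,node]
Tick 11: prefer A, take keg from A; A=[-] B=[rod] C=[lens,iron,flask,valve,crate,peg,bolt,oval,quill,node,keg]
Tick 12: prefer B, take rod from B; A=[-] B=[-] C=[lens,iron,flask,valve,crate,peg,bolt,oval,quill,node,keg,rod]
Tick 13: prefer A, both empty, nothing taken; A=[-] B=[-] C=[lens,iron,flask,valve,crate,peg,bolt,oval,quill,node,keg,rod]

Answer: lens iron flask valve crate peg bolt oval quill node keg rod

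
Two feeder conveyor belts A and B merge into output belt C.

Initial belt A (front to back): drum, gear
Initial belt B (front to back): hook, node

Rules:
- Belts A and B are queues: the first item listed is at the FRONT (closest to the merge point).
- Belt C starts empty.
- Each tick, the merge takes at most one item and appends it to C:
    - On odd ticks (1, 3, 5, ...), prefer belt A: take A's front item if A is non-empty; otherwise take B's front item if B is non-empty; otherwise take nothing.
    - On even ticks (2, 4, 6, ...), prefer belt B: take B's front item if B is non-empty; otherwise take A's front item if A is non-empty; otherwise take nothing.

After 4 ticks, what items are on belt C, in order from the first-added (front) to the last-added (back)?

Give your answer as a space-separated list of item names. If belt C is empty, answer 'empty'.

Answer: drum hook gear node

Derivation:
Tick 1: prefer A, take drum from A; A=[gear] B=[hook,node] C=[drum]
Tick 2: prefer B, take hook from B; A=[gear] B=[node] C=[drum,hook]
Tick 3: prefer A, take gear from A; A=[-] B=[node] C=[drum,hook,gear]
Tick 4: prefer B, take node from B; A=[-] B=[-] C=[drum,hook,gear,node]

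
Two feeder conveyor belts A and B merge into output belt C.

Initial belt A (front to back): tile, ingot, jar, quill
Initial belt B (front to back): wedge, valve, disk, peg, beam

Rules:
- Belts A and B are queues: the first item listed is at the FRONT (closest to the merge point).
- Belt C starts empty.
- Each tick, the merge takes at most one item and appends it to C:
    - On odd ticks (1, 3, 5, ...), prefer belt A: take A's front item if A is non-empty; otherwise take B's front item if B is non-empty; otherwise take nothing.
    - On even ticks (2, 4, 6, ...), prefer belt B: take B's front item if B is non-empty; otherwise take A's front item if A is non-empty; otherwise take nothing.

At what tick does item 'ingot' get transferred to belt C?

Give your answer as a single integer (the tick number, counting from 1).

Answer: 3

Derivation:
Tick 1: prefer A, take tile from A; A=[ingot,jar,quill] B=[wedge,valve,disk,peg,beam] C=[tile]
Tick 2: prefer B, take wedge from B; A=[ingot,jar,quill] B=[valve,disk,peg,beam] C=[tile,wedge]
Tick 3: prefer A, take ingot from A; A=[jar,quill] B=[valve,disk,peg,beam] C=[tile,wedge,ingot]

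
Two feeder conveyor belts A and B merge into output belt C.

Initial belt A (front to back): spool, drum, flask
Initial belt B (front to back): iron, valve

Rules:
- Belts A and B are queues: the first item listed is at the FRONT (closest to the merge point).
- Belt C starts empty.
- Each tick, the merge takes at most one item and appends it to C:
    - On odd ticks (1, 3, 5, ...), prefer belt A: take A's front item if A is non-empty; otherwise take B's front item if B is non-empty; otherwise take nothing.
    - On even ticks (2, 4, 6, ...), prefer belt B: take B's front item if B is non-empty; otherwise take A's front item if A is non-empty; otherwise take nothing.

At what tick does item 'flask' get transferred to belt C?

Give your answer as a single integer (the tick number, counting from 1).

Answer: 5

Derivation:
Tick 1: prefer A, take spool from A; A=[drum,flask] B=[iron,valve] C=[spool]
Tick 2: prefer B, take iron from B; A=[drum,flask] B=[valve] C=[spool,iron]
Tick 3: prefer A, take drum from A; A=[flask] B=[valve] C=[spool,iron,drum]
Tick 4: prefer B, take valve from B; A=[flask] B=[-] C=[spool,iron,drum,valve]
Tick 5: prefer A, take flask from A; A=[-] B=[-] C=[spool,iron,drum,valve,flask]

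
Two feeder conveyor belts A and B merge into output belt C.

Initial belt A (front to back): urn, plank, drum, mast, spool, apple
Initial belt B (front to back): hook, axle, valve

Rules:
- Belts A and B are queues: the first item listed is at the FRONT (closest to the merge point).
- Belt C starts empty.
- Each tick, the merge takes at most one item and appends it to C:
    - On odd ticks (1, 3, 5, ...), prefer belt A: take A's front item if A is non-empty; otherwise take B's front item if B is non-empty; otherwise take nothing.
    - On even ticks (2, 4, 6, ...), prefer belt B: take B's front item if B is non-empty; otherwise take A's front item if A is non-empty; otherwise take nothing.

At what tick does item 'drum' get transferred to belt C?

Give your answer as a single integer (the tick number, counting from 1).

Answer: 5

Derivation:
Tick 1: prefer A, take urn from A; A=[plank,drum,mast,spool,apple] B=[hook,axle,valve] C=[urn]
Tick 2: prefer B, take hook from B; A=[plank,drum,mast,spool,apple] B=[axle,valve] C=[urn,hook]
Tick 3: prefer A, take plank from A; A=[drum,mast,spool,apple] B=[axle,valve] C=[urn,hook,plank]
Tick 4: prefer B, take axle from B; A=[drum,mast,spool,apple] B=[valve] C=[urn,hook,plank,axle]
Tick 5: prefer A, take drum from A; A=[mast,spool,apple] B=[valve] C=[urn,hook,plank,axle,drum]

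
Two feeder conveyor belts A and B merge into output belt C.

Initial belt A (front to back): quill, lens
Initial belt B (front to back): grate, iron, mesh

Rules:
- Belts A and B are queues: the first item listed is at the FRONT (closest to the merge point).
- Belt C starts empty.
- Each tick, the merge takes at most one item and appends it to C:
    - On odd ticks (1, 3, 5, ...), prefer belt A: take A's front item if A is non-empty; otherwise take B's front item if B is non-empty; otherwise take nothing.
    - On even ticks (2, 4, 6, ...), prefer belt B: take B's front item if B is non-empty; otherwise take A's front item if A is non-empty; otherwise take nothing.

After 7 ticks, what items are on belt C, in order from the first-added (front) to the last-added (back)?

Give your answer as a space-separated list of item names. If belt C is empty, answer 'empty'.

Tick 1: prefer A, take quill from A; A=[lens] B=[grate,iron,mesh] C=[quill]
Tick 2: prefer B, take grate from B; A=[lens] B=[iron,mesh] C=[quill,grate]
Tick 3: prefer A, take lens from A; A=[-] B=[iron,mesh] C=[quill,grate,lens]
Tick 4: prefer B, take iron from B; A=[-] B=[mesh] C=[quill,grate,lens,iron]
Tick 5: prefer A, take mesh from B; A=[-] B=[-] C=[quill,grate,lens,iron,mesh]
Tick 6: prefer B, both empty, nothing taken; A=[-] B=[-] C=[quill,grate,lens,iron,mesh]
Tick 7: prefer A, both empty, nothing taken; A=[-] B=[-] C=[quill,grate,lens,iron,mesh]

Answer: quill grate lens iron mesh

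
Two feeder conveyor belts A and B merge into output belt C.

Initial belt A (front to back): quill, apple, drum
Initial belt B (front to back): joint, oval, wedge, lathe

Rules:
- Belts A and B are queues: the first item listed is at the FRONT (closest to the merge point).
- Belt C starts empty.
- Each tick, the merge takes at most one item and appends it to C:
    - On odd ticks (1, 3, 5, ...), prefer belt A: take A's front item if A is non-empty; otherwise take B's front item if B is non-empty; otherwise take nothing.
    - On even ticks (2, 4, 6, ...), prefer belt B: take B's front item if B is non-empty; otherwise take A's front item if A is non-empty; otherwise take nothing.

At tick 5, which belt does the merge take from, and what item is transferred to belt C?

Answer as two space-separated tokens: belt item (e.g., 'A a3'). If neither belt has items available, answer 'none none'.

Tick 1: prefer A, take quill from A; A=[apple,drum] B=[joint,oval,wedge,lathe] C=[quill]
Tick 2: prefer B, take joint from B; A=[apple,drum] B=[oval,wedge,lathe] C=[quill,joint]
Tick 3: prefer A, take apple from A; A=[drum] B=[oval,wedge,lathe] C=[quill,joint,apple]
Tick 4: prefer B, take oval from B; A=[drum] B=[wedge,lathe] C=[quill,joint,apple,oval]
Tick 5: prefer A, take drum from A; A=[-] B=[wedge,lathe] C=[quill,joint,apple,oval,drum]

Answer: A drum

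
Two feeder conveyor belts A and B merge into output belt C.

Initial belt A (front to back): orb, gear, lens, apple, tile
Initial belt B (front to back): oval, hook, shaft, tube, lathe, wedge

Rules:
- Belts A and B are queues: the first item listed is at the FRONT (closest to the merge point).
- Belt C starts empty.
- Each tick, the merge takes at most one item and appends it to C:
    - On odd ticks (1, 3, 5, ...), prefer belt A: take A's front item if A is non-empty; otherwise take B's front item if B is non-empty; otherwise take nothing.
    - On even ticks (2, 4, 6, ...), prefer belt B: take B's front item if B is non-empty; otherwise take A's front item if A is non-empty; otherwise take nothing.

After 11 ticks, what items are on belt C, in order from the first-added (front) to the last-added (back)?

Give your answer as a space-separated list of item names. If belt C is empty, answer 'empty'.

Answer: orb oval gear hook lens shaft apple tube tile lathe wedge

Derivation:
Tick 1: prefer A, take orb from A; A=[gear,lens,apple,tile] B=[oval,hook,shaft,tube,lathe,wedge] C=[orb]
Tick 2: prefer B, take oval from B; A=[gear,lens,apple,tile] B=[hook,shaft,tube,lathe,wedge] C=[orb,oval]
Tick 3: prefer A, take gear from A; A=[lens,apple,tile] B=[hook,shaft,tube,lathe,wedge] C=[orb,oval,gear]
Tick 4: prefer B, take hook from B; A=[lens,apple,tile] B=[shaft,tube,lathe,wedge] C=[orb,oval,gear,hook]
Tick 5: prefer A, take lens from A; A=[apple,tile] B=[shaft,tube,lathe,wedge] C=[orb,oval,gear,hook,lens]
Tick 6: prefer B, take shaft from B; A=[apple,tile] B=[tube,lathe,wedge] C=[orb,oval,gear,hook,lens,shaft]
Tick 7: prefer A, take apple from A; A=[tile] B=[tube,lathe,wedge] C=[orb,oval,gear,hook,lens,shaft,apple]
Tick 8: prefer B, take tube from B; A=[tile] B=[lathe,wedge] C=[orb,oval,gear,hook,lens,shaft,apple,tube]
Tick 9: prefer A, take tile from A; A=[-] B=[lathe,wedge] C=[orb,oval,gear,hook,lens,shaft,apple,tube,tile]
Tick 10: prefer B, take lathe from B; A=[-] B=[wedge] C=[orb,oval,gear,hook,lens,shaft,apple,tube,tile,lathe]
Tick 11: prefer A, take wedge from B; A=[-] B=[-] C=[orb,oval,gear,hook,lens,shaft,apple,tube,tile,lathe,wedge]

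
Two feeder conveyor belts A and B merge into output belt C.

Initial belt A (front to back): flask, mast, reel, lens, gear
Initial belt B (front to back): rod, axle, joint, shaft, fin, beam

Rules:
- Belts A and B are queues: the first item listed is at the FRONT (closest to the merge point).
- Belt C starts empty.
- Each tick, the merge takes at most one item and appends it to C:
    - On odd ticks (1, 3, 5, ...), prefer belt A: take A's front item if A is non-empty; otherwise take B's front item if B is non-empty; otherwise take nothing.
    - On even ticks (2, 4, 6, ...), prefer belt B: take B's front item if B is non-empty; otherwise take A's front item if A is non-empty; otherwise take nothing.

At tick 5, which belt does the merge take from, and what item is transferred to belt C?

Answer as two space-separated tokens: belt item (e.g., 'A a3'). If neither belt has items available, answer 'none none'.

Tick 1: prefer A, take flask from A; A=[mast,reel,lens,gear] B=[rod,axle,joint,shaft,fin,beam] C=[flask]
Tick 2: prefer B, take rod from B; A=[mast,reel,lens,gear] B=[axle,joint,shaft,fin,beam] C=[flask,rod]
Tick 3: prefer A, take mast from A; A=[reel,lens,gear] B=[axle,joint,shaft,fin,beam] C=[flask,rod,mast]
Tick 4: prefer B, take axle from B; A=[reel,lens,gear] B=[joint,shaft,fin,beam] C=[flask,rod,mast,axle]
Tick 5: prefer A, take reel from A; A=[lens,gear] B=[joint,shaft,fin,beam] C=[flask,rod,mast,axle,reel]

Answer: A reel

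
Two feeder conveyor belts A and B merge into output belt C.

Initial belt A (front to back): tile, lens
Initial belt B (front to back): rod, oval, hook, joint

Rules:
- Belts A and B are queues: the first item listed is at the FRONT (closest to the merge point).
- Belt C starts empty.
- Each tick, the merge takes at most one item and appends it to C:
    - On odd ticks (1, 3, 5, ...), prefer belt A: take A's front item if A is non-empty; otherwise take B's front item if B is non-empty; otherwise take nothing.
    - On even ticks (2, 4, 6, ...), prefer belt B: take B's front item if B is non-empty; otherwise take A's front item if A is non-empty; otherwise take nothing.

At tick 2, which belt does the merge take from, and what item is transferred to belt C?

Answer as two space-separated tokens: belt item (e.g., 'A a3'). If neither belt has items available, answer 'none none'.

Answer: B rod

Derivation:
Tick 1: prefer A, take tile from A; A=[lens] B=[rod,oval,hook,joint] C=[tile]
Tick 2: prefer B, take rod from B; A=[lens] B=[oval,hook,joint] C=[tile,rod]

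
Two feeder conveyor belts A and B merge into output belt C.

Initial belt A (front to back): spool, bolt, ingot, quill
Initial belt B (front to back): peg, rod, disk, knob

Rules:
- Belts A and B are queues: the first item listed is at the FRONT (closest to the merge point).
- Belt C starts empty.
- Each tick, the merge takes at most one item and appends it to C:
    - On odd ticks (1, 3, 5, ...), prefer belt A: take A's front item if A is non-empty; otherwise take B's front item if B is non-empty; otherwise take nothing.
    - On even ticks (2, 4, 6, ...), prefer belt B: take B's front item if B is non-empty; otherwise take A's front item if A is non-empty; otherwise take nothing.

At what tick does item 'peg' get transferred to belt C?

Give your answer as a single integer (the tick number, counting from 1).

Answer: 2

Derivation:
Tick 1: prefer A, take spool from A; A=[bolt,ingot,quill] B=[peg,rod,disk,knob] C=[spool]
Tick 2: prefer B, take peg from B; A=[bolt,ingot,quill] B=[rod,disk,knob] C=[spool,peg]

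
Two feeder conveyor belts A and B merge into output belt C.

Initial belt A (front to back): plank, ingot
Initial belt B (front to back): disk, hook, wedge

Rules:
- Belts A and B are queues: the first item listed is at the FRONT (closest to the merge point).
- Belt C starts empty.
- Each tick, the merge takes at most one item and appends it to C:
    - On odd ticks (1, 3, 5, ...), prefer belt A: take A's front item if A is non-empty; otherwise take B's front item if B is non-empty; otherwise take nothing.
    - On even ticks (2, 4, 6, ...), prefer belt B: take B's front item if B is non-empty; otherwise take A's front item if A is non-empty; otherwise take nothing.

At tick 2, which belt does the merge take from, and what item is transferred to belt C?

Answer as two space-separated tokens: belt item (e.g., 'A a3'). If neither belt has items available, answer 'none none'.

Answer: B disk

Derivation:
Tick 1: prefer A, take plank from A; A=[ingot] B=[disk,hook,wedge] C=[plank]
Tick 2: prefer B, take disk from B; A=[ingot] B=[hook,wedge] C=[plank,disk]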